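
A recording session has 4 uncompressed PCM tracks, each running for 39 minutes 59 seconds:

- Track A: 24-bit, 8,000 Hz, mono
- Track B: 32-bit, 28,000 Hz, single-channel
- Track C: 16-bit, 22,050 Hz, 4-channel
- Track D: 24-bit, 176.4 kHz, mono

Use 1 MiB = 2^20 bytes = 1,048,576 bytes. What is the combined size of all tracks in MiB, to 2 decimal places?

39 minutes 59 seconds = 2,399 s.
Track A: 8,000 × 2,399 × 3 × 1 = 57,576,000 bytes.
Track B: 28,000 × 2,399 × 4 × 1 = 268,688,000 bytes.
Track C: 22,050 × 2,399 × 2 × 4 = 423,183,600 bytes.
Track D: 176,400 × 2,399 × 3 × 1 = 1,269,550,800 bytes.
Total = 2,018,998,400 bytes = 1925.47 MiB.

1925.47 MiB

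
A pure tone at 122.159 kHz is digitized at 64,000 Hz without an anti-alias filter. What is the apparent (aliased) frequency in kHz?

Nyquist = 64,000/2 = 32,000 Hz; 122,159 Hz exceeds it.
Alias = |122,159 − 2×64,000| = |122,159 − 128,000| = 5,841 Hz = 5.841 kHz.

5.841 kHz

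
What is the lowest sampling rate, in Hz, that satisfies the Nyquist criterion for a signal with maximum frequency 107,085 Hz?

Minimum sample rate = 2 × 107,085 Hz = 214,170 Hz.

214,170 Hz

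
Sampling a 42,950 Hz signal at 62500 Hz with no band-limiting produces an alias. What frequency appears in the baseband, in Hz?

19,550 Hz

Nyquist = 62,500/2 = 31,250 Hz; 42,950 Hz exceeds it.
Alias = |42,950 − 1×62,500| = |42,950 − 62,500| = 19,550 Hz.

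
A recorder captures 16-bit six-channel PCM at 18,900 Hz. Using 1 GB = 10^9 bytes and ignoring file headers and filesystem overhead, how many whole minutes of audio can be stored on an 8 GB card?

587 minutes

Uncompressed byte rate = 18,900 × 2 × 6 = 226,800 bytes/s.
Capacity = 8 × 1,000,000,000 = 8,000,000,000 bytes.
8,000,000,000 / 226,800 ≈ 35273.37 s → 587 minutes.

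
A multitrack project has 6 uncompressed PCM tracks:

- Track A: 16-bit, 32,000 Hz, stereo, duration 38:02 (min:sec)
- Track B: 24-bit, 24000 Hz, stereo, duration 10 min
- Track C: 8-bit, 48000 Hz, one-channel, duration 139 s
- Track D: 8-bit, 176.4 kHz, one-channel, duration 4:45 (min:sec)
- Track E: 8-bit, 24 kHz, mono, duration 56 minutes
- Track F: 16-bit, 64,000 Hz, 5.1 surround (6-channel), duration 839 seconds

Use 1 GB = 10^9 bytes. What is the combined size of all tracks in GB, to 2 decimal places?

1.16 GB

Track A: 38:02 (min:sec) = 2,282 s; 32,000 × 2,282 × 2 × 2 = 292,096,000 bytes.
Track B: 10 min = 600 s; 24,000 × 600 × 3 × 2 = 86,400,000 bytes.
Track C: 48,000 × 139 × 1 × 1 = 6,672,000 bytes.
Track D: 4:45 (min:sec) = 285 s; 176,400 × 285 × 1 × 1 = 50,274,000 bytes.
Track E: 56 minutes = 3,360 s; 24,000 × 3,360 × 1 × 1 = 80,640,000 bytes.
Track F: 64,000 × 839 × 2 × 6 = 644,352,000 bytes.
Total = 1,160,434,000 bytes = 1.16 GB.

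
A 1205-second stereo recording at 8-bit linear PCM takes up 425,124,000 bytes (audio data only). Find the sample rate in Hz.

176,400 Hz

Bytes = sample_rate × seconds × bytes_per_sample × channels.
sample_rate = 425,124,000 / (1,205 × 1 × 2) = 425,124,000 / 2,410 = 176,400 Hz.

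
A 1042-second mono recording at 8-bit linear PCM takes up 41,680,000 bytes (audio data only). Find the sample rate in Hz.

Bytes = sample_rate × seconds × bytes_per_sample × channels.
sample_rate = 41,680,000 / (1,042 × 1 × 1) = 41,680,000 / 1,042 = 40,000 Hz.

40,000 Hz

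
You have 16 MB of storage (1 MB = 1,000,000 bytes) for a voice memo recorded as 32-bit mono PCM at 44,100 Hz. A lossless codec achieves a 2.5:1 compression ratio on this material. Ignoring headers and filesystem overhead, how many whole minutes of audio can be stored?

Uncompressed byte rate = 44,100 × 4 × 1 = 176,400 bytes/s.
After 2.5:1 compression, effective rate ≈ 70560 bytes/s.
Capacity = 16 × 1,000,000 = 16,000,000 bytes.
16,000,000 / effective rate ≈ 226.76 s → 3 minutes.

3 minutes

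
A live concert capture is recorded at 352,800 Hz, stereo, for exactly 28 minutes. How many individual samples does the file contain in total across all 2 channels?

1,185,408,000 samples

exactly 28 minutes = 1,680 s.
352,800 × 1,680 s × 2 ch = 1,185,408,000 samples.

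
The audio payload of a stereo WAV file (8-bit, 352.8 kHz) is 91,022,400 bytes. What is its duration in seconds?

Byte rate = 352,800 × 1 × 2 = 705,600 bytes/s.
Duration = 91,022,400 / 705,600 = 129 s.

129 seconds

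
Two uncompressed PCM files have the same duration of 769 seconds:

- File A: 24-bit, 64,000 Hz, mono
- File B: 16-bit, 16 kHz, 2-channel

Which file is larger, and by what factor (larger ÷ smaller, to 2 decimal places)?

File A, by a factor of 3.00

File A: 64,000 × 3 × 1 = 192,000 bytes/s.
File B: 16,000 × 2 × 2 = 64,000 bytes/s.
File A is larger; ratio = 147,648,000 / 49,216,000 = 3.00.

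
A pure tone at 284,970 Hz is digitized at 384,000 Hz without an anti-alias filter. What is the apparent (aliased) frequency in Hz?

99,030 Hz

Nyquist = 384,000/2 = 192,000 Hz; 284,970 Hz exceeds it.
Alias = |284,970 − 1×384,000| = |284,970 − 384,000| = 99,030 Hz.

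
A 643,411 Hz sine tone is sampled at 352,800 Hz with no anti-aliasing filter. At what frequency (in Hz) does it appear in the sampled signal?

Nyquist = 352,800/2 = 176,400 Hz; 643,411 Hz exceeds it.
Alias = |643,411 − 2×352,800| = |643,411 − 705,600| = 62,189 Hz.

62,189 Hz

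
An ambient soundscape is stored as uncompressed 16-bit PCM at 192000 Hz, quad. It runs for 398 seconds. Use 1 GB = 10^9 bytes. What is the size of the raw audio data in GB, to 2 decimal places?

Bytes = 192,000 samples/s × 398 s × 2 bytes/sample × 4 ch = 611,328,000 bytes.
611,328,000 / 1,000,000,000 = 0.61 GB.

0.61 GB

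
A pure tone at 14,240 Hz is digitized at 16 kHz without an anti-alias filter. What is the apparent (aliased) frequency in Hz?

Nyquist = 16,000/2 = 8,000 Hz; 14,240 Hz exceeds it.
Alias = |14,240 − 1×16,000| = |14,240 − 16,000| = 1,760 Hz.

1,760 Hz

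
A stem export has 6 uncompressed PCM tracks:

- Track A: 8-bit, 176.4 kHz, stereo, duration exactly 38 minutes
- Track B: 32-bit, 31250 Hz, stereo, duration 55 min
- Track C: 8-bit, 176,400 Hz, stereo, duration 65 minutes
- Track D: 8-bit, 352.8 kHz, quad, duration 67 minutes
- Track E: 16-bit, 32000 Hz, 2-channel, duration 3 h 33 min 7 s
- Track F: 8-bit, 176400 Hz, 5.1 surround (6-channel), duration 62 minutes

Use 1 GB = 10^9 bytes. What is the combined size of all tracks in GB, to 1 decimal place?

Track A: exactly 38 minutes = 2,280 s; 176,400 × 2,280 × 1 × 2 = 804,384,000 bytes.
Track B: 55 min = 3,300 s; 31,250 × 3,300 × 4 × 2 = 825,000,000 bytes.
Track C: 65 minutes = 3,900 s; 176,400 × 3,900 × 1 × 2 = 1,375,920,000 bytes.
Track D: 67 minutes = 4,020 s; 352,800 × 4,020 × 1 × 4 = 5,673,024,000 bytes.
Track E: 3 h 33 min 7 s = 12,787 s; 32,000 × 12,787 × 2 × 2 = 1,636,736,000 bytes.
Track F: 62 minutes = 3,720 s; 176,400 × 3,720 × 1 × 6 = 3,937,248,000 bytes.
Total = 14,252,312,000 bytes = 14.3 GB.

14.3 GB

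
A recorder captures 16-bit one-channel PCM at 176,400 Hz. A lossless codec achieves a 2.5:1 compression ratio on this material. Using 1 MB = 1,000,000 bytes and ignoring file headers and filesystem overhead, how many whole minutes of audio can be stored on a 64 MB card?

7 minutes

Uncompressed byte rate = 176,400 × 2 × 1 = 352,800 bytes/s.
After 2.5:1 compression, effective rate ≈ 141120 bytes/s.
Capacity = 64 × 1,000,000 = 64,000,000 bytes.
64,000,000 / effective rate ≈ 453.51 s → 7 minutes.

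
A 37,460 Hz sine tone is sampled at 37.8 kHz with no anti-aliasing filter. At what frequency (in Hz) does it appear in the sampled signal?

Nyquist = 37,800/2 = 18,900 Hz; 37,460 Hz exceeds it.
Alias = |37,460 − 1×37,800| = |37,460 − 37,800| = 340 Hz.

340 Hz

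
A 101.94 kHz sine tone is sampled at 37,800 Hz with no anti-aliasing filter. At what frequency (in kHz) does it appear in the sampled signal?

Nyquist = 37,800/2 = 18,900 Hz; 101,940 Hz exceeds it.
Alias = |101,940 − 3×37,800| = |101,940 − 113,400| = 11,460 Hz = 11.46 kHz.

11.46 kHz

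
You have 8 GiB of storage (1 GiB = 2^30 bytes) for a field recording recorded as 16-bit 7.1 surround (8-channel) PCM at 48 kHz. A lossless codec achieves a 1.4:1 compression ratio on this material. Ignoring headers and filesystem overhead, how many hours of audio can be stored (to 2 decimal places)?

Uncompressed byte rate = 48,000 × 2 × 8 = 768,000 bytes/s.
After 1.4:1 compression, effective rate ≈ 548571.43 bytes/s.
Capacity = 8 × 1,073,741,824 = 8,589,934,592 bytes.
8,589,934,592 / effective rate ≈ 15658.73 s → 4.35 hours.

4.35 hours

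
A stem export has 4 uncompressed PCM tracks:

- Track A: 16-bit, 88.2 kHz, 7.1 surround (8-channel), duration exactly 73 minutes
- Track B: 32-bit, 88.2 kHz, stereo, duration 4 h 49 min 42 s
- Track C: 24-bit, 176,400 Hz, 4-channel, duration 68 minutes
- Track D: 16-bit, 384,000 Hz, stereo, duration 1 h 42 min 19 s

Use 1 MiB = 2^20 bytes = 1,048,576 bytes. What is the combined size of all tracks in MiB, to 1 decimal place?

34820.4 MiB

Track A: exactly 73 minutes = 4,380 s; 88,200 × 4,380 × 2 × 8 = 6,181,056,000 bytes.
Track B: 4 h 49 min 42 s = 17,382 s; 88,200 × 17,382 × 4 × 2 = 12,264,739,200 bytes.
Track C: 68 minutes = 4,080 s; 176,400 × 4,080 × 3 × 4 = 8,636,544,000 bytes.
Track D: 1 h 42 min 19 s = 6,139 s; 384,000 × 6,139 × 2 × 2 = 9,429,504,000 bytes.
Total = 36,511,843,200 bytes = 34820.4 MiB.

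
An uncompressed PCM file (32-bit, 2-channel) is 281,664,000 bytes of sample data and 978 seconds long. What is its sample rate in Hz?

36,000 Hz

Bytes = sample_rate × seconds × bytes_per_sample × channels.
sample_rate = 281,664,000 / (978 × 4 × 2) = 281,664,000 / 7,824 = 36,000 Hz.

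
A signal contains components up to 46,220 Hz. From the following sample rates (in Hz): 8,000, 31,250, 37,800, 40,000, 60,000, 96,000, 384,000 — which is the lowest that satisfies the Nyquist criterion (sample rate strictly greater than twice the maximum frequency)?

96,000 Hz

Need sample rate > 2 × 46,220 = 92,440 Hz.
Lowest listed rate above 92,440 Hz is 96,000 Hz.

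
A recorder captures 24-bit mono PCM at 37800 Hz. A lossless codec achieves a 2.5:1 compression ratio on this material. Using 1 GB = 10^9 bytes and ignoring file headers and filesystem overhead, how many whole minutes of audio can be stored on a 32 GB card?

Uncompressed byte rate = 37,800 × 3 × 1 = 113,400 bytes/s.
After 2.5:1 compression, effective rate ≈ 45360 bytes/s.
Capacity = 32 × 1,000,000,000 = 32,000,000,000 bytes.
32,000,000,000 / effective rate ≈ 705467.37 s → 11,757 minutes.

11,757 minutes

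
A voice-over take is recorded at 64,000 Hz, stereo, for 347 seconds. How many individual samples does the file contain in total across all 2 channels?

64,000 × 347 s × 2 ch = 44,416,000 samples.

44,416,000 samples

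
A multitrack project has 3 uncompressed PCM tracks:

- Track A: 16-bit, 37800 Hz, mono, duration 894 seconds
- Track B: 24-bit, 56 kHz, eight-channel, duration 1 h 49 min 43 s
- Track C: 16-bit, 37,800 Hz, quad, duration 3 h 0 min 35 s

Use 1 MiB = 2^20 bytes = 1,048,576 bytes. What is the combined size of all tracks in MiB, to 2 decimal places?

Track A: 37,800 × 894 × 2 × 1 = 67,586,400 bytes.
Track B: 1 h 49 min 43 s = 6,583 s; 56,000 × 6,583 × 3 × 8 = 8,847,552,000 bytes.
Track C: 3 h 0 min 35 s = 10,835 s; 37,800 × 10,835 × 2 × 4 = 3,276,504,000 bytes.
Total = 12,191,642,400 bytes = 11626.86 MiB.

11626.86 MiB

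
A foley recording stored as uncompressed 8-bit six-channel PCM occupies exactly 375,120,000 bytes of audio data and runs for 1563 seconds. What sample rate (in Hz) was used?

40,000 Hz

Bytes = sample_rate × seconds × bytes_per_sample × channels.
sample_rate = 375,120,000 / (1,563 × 1 × 6) = 375,120,000 / 9,378 = 40,000 Hz.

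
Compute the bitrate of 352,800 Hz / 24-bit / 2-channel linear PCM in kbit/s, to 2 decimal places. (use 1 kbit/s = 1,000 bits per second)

16934.40 kbit/s

Bit rate = 352,800 × 24 × 2 = 16,934,400 bits/s.
= 16934.40 kbit/s.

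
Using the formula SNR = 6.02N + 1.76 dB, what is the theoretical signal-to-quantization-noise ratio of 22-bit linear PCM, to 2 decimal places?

6.02 × 22 + 1.76 = 134.20 dB.

134.20 dB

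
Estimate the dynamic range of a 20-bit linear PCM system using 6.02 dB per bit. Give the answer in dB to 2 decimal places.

120.40 dB

20 × 6.02 = 120.40 dB.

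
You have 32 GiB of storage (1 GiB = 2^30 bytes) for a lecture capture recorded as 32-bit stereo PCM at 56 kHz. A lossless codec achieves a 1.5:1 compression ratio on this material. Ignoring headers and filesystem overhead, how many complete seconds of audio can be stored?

115,043 seconds

Uncompressed byte rate = 56,000 × 4 × 2 = 448,000 bytes/s.
After 1.5:1 compression, effective rate ≈ 298666.67 bytes/s.
Capacity = 32 × 1,073,741,824 = 34,359,738,368 bytes.
34,359,738,368 / effective rate ≈ 115043.77 s → 115,043 seconds.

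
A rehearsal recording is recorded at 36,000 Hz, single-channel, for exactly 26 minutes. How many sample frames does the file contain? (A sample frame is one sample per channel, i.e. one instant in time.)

56,160,000 sample frames

exactly 26 minutes = 1,560 s.
36,000 samples/s × 1,560 s = 56,160,000 frames.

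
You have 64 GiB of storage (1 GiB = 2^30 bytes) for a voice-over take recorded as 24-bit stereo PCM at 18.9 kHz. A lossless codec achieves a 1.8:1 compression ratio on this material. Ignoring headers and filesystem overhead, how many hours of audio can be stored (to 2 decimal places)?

Uncompressed byte rate = 18,900 × 3 × 2 = 113,400 bytes/s.
After 1.8:1 compression, effective rate ≈ 63000 bytes/s.
Capacity = 64 × 1,073,741,824 = 68,719,476,736 bytes.
68,719,476,736 / effective rate ≈ 1090785.35 s → 303.00 hours.

303.00 hours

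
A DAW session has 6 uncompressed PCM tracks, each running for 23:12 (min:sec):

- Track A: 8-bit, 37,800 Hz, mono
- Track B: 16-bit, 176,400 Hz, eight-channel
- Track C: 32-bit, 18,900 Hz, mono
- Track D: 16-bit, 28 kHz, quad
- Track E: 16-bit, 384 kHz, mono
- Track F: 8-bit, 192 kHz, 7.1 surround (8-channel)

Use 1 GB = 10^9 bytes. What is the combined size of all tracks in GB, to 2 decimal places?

23:12 (min:sec) = 1,392 s.
Track A: 37,800 × 1,392 × 1 × 1 = 52,617,600 bytes.
Track B: 176,400 × 1,392 × 2 × 8 = 3,928,780,800 bytes.
Track C: 18,900 × 1,392 × 4 × 1 = 105,235,200 bytes.
Track D: 28,000 × 1,392 × 2 × 4 = 311,808,000 bytes.
Track E: 384,000 × 1,392 × 2 × 1 = 1,069,056,000 bytes.
Track F: 192,000 × 1,392 × 1 × 8 = 2,138,112,000 bytes.
Total = 7,605,609,600 bytes = 7.61 GB.

7.61 GB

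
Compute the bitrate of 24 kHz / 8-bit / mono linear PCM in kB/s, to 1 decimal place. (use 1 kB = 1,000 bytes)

24.0 kB/s

Bit rate = 24,000 × 8 × 1 = 192,000 bits/s.
192,000 / 8 = 24,000 B/s = 24.0 kB/s.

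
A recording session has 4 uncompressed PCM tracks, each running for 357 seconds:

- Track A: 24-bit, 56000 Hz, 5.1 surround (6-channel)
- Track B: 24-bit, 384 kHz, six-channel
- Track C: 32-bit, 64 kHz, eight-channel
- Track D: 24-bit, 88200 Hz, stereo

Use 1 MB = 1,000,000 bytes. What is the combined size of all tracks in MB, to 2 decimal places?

3747.50 MB

Track A: 56,000 × 357 × 3 × 6 = 359,856,000 bytes.
Track B: 384,000 × 357 × 3 × 6 = 2,467,584,000 bytes.
Track C: 64,000 × 357 × 4 × 8 = 731,136,000 bytes.
Track D: 88,200 × 357 × 3 × 2 = 188,924,400 bytes.
Total = 3,747,500,400 bytes = 3747.50 MB.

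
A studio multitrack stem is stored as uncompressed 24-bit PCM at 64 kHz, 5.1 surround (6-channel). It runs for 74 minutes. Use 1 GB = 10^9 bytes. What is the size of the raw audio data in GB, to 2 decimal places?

Duration = 74 minutes = 4,440 s.
Bytes = 64,000 samples/s × 4,440 s × 3 bytes/sample × 6 ch = 5,114,880,000 bytes.
5,114,880,000 / 1,000,000,000 = 5.11 GB.

5.11 GB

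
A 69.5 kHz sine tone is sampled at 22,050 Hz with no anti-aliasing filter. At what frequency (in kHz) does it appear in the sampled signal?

3.35 kHz

Nyquist = 22,050/2 = 11,025 Hz; 69,500 Hz exceeds it.
Alias = |69,500 − 3×22,050| = |69,500 − 66,150| = 3,350 Hz = 3.35 kHz.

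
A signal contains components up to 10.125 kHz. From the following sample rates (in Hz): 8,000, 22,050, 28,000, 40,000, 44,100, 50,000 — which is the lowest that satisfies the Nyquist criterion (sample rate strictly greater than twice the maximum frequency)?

Need sample rate > 2 × 10,125 = 20,250 Hz.
Lowest listed rate above 20,250 Hz is 22,050 Hz.

22,050 Hz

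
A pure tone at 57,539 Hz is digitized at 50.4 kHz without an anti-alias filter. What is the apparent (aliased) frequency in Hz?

7,139 Hz

Nyquist = 50,400/2 = 25,200 Hz; 57,539 Hz exceeds it.
Alias = |57,539 − 1×50,400| = |57,539 − 50,400| = 7,139 Hz.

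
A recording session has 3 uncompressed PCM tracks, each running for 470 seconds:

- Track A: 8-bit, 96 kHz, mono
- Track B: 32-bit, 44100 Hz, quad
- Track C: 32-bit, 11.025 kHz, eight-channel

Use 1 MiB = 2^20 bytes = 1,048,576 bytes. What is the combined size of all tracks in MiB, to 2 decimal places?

Track A: 96,000 × 470 × 1 × 1 = 45,120,000 bytes.
Track B: 44,100 × 470 × 4 × 4 = 331,632,000 bytes.
Track C: 11,025 × 470 × 4 × 8 = 165,816,000 bytes.
Total = 542,568,000 bytes = 517.43 MiB.

517.43 MiB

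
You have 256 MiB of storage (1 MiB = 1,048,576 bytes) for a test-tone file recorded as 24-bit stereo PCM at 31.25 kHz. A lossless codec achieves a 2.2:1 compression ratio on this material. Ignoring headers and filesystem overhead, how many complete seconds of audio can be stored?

Uncompressed byte rate = 31,250 × 3 × 2 = 187,500 bytes/s.
After 2.2:1 compression, effective rate ≈ 85227.27 bytes/s.
Capacity = 256 × 1,048,576 = 268,435,456 bytes.
268,435,456 / effective rate ≈ 3149.64 s → 3,149 seconds.

3,149 seconds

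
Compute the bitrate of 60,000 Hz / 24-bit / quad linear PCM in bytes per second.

720,000 bytes/s

Bit rate = 60,000 × 24 × 4 = 5,760,000 bits/s.
5,760,000 / 8 = 720,000 bytes/s.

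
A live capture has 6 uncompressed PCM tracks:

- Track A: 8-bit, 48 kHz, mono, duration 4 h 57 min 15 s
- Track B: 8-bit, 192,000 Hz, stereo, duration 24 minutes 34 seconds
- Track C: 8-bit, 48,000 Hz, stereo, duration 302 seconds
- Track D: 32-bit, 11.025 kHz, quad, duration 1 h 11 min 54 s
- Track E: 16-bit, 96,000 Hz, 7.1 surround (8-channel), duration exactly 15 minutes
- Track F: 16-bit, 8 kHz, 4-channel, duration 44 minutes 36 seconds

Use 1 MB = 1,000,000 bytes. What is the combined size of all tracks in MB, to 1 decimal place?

Track A: 4 h 57 min 15 s = 17,835 s; 48,000 × 17,835 × 1 × 1 = 856,080,000 bytes.
Track B: 24 minutes 34 seconds = 1,474 s; 192,000 × 1,474 × 1 × 2 = 566,016,000 bytes.
Track C: 48,000 × 302 × 1 × 2 = 28,992,000 bytes.
Track D: 1 h 11 min 54 s = 4,314 s; 11,025 × 4,314 × 4 × 4 = 760,989,600 bytes.
Track E: exactly 15 minutes = 900 s; 96,000 × 900 × 2 × 8 = 1,382,400,000 bytes.
Track F: 44 minutes 36 seconds = 2,676 s; 8,000 × 2,676 × 2 × 4 = 171,264,000 bytes.
Total = 3,765,741,600 bytes = 3765.7 MB.

3765.7 MB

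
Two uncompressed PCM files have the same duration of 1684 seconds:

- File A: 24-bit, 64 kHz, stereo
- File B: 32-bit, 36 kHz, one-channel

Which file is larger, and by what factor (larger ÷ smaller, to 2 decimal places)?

File A: 64,000 × 3 × 2 = 384,000 bytes/s.
File B: 36,000 × 4 × 1 = 144,000 bytes/s.
File A is larger; ratio = 646,656,000 / 242,496,000 = 2.67.

File A, by a factor of 2.67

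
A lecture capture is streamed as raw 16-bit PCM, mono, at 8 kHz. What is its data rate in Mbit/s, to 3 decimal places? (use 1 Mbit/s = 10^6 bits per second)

Bit rate = 8,000 × 16 × 1 = 128,000 bits/s.
= 0.128 Mbit/s.

0.128 Mbit/s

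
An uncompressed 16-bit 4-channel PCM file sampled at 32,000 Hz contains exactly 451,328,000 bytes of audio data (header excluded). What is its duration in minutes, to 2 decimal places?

29.38 minutes

Byte rate = 32,000 × 2 × 4 = 256,000 bytes/s.
Duration = 451,328,000 / 256,000 = 1,763 s.
1,763 s / 60 = 29.38 minutes.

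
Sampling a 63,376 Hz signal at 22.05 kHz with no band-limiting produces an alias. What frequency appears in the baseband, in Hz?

2,774 Hz

Nyquist = 22,050/2 = 11,025 Hz; 63,376 Hz exceeds it.
Alias = |63,376 − 3×22,050| = |63,376 − 66,150| = 2,774 Hz.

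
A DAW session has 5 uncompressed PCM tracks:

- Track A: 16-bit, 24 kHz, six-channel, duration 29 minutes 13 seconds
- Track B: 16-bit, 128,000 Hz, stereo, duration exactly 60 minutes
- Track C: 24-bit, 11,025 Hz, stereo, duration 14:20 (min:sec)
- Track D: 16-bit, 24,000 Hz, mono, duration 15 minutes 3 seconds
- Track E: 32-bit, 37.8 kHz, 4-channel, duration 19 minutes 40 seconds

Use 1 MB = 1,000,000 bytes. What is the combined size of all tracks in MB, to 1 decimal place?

3162.0 MB

Track A: 29 minutes 13 seconds = 1,753 s; 24,000 × 1,753 × 2 × 6 = 504,864,000 bytes.
Track B: exactly 60 minutes = 3,600 s; 128,000 × 3,600 × 2 × 2 = 1,843,200,000 bytes.
Track C: 14:20 (min:sec) = 860 s; 11,025 × 860 × 3 × 2 = 56,889,000 bytes.
Track D: 15 minutes 3 seconds = 903 s; 24,000 × 903 × 2 × 1 = 43,344,000 bytes.
Track E: 19 minutes 40 seconds = 1,180 s; 37,800 × 1,180 × 4 × 4 = 713,664,000 bytes.
Total = 3,161,961,000 bytes = 3162.0 MB.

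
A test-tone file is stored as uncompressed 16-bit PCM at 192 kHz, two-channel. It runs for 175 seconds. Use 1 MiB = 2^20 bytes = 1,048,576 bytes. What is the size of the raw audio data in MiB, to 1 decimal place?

128.2 MiB

Bytes = 192,000 samples/s × 175 s × 2 bytes/sample × 2 ch = 134,400,000 bytes.
134,400,000 / 1,048,576 = 128.2 MiB.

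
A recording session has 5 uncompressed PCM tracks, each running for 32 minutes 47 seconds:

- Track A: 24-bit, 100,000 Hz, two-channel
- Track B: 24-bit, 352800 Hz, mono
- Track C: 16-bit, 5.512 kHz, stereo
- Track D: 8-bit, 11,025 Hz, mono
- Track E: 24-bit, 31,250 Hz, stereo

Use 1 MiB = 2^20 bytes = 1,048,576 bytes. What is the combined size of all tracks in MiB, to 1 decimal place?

32 minutes 47 seconds = 1,967 s.
Track A: 100,000 × 1,967 × 3 × 2 = 1,180,200,000 bytes.
Track B: 352,800 × 1,967 × 3 × 1 = 2,081,872,800 bytes.
Track C: 5,512 × 1,967 × 2 × 2 = 43,368,416 bytes.
Track D: 11,025 × 1,967 × 1 × 1 = 21,686,175 bytes.
Track E: 31,250 × 1,967 × 3 × 2 = 368,812,500 bytes.
Total = 3,695,939,891 bytes = 3524.7 MiB.

3524.7 MiB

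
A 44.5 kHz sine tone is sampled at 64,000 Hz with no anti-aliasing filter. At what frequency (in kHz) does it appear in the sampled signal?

Nyquist = 64,000/2 = 32,000 Hz; 44,500 Hz exceeds it.
Alias = |44,500 − 1×64,000| = |44,500 − 64,000| = 19,500 Hz = 19.5 kHz.

19.5 kHz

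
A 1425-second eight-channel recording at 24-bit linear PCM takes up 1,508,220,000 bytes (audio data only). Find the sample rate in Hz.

44,100 Hz

Bytes = sample_rate × seconds × bytes_per_sample × channels.
sample_rate = 1,508,220,000 / (1,425 × 3 × 8) = 1,508,220,000 / 34,200 = 44,100 Hz.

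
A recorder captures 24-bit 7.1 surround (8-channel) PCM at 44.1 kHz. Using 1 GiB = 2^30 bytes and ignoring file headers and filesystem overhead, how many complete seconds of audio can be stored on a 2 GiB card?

Uncompressed byte rate = 44,100 × 3 × 8 = 1,058,400 bytes/s.
Capacity = 2 × 1,073,741,824 = 2,147,483,648 bytes.
2,147,483,648 / 1,058,400 ≈ 2028.99 s → 2,028 seconds.

2,028 seconds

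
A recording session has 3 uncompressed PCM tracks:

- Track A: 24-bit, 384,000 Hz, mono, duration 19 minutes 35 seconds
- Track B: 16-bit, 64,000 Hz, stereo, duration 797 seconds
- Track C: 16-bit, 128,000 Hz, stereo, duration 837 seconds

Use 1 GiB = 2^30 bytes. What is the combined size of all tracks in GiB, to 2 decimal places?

Track A: 19 minutes 35 seconds = 1,175 s; 384,000 × 1,175 × 3 × 1 = 1,353,600,000 bytes.
Track B: 64,000 × 797 × 2 × 2 = 204,032,000 bytes.
Track C: 128,000 × 837 × 2 × 2 = 428,544,000 bytes.
Total = 1,986,176,000 bytes = 1.85 GiB.

1.85 GiB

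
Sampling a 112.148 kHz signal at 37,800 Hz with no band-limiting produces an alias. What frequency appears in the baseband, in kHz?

1.252 kHz

Nyquist = 37,800/2 = 18,900 Hz; 112,148 Hz exceeds it.
Alias = |112,148 − 3×37,800| = |112,148 − 113,400| = 1,252 Hz = 1.252 kHz.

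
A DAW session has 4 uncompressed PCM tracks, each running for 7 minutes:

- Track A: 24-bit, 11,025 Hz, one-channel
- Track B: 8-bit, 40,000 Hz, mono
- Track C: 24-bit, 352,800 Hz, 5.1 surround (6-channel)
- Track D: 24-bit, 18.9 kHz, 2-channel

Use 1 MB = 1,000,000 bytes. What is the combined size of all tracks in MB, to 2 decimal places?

7 minutes = 420 s.
Track A: 11,025 × 420 × 3 × 1 = 13,891,500 bytes.
Track B: 40,000 × 420 × 1 × 1 = 16,800,000 bytes.
Track C: 352,800 × 420 × 3 × 6 = 2,667,168,000 bytes.
Track D: 18,900 × 420 × 3 × 2 = 47,628,000 bytes.
Total = 2,745,487,500 bytes = 2745.49 MB.

2745.49 MB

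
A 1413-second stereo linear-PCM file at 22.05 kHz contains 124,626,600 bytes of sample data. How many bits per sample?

Bytes per sample = 124,626,600 / (22,050 × 1,413 × 2) = 124,626,600 / 62,313,300 = 2.
Bit depth = 2 × 8 = 16 bits.

16 bits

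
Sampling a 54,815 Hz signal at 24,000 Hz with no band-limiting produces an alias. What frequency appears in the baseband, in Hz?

6,815 Hz

Nyquist = 24,000/2 = 12,000 Hz; 54,815 Hz exceeds it.
Alias = |54,815 − 2×24,000| = |54,815 − 48,000| = 6,815 Hz.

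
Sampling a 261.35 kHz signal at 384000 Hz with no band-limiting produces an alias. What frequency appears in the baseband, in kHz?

122.65 kHz

Nyquist = 384,000/2 = 192,000 Hz; 261,350 Hz exceeds it.
Alias = |261,350 − 1×384,000| = |261,350 − 384,000| = 122,650 Hz = 122.65 kHz.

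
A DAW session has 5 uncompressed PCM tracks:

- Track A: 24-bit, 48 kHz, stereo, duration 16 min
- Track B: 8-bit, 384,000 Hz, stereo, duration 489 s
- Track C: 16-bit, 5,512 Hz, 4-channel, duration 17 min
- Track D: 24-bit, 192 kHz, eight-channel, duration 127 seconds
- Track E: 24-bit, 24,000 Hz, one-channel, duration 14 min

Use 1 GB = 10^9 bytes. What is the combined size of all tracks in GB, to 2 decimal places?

1.34 GB

Track A: 16 min = 960 s; 48,000 × 960 × 3 × 2 = 276,480,000 bytes.
Track B: 384,000 × 489 × 1 × 2 = 375,552,000 bytes.
Track C: 17 min = 1,020 s; 5,512 × 1,020 × 2 × 4 = 44,977,920 bytes.
Track D: 192,000 × 127 × 3 × 8 = 585,216,000 bytes.
Track E: 14 min = 840 s; 24,000 × 840 × 3 × 1 = 60,480,000 bytes.
Total = 1,342,705,920 bytes = 1.34 GB.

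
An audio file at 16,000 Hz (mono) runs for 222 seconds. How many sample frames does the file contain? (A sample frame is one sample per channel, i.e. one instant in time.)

3,552,000 sample frames

16,000 samples/s × 222 s = 3,552,000 frames.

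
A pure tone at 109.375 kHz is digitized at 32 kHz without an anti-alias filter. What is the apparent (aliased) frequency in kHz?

Nyquist = 32,000/2 = 16,000 Hz; 109,375 Hz exceeds it.
Alias = |109,375 − 3×32,000| = |109,375 − 96,000| = 13,375 Hz = 13.375 kHz.

13.375 kHz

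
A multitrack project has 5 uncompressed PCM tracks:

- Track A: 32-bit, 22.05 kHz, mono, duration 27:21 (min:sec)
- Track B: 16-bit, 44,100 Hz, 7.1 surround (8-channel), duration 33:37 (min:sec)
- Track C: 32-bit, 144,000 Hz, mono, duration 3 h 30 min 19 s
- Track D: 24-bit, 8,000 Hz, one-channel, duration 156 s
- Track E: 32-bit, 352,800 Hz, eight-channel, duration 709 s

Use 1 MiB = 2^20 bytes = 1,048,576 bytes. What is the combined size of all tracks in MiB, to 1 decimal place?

16064.2 MiB

Track A: 27:21 (min:sec) = 1,641 s; 22,050 × 1,641 × 4 × 1 = 144,736,200 bytes.
Track B: 33:37 (min:sec) = 2,017 s; 44,100 × 2,017 × 2 × 8 = 1,423,195,200 bytes.
Track C: 3 h 30 min 19 s = 12,619 s; 144,000 × 12,619 × 4 × 1 = 7,268,544,000 bytes.
Track D: 8,000 × 156 × 3 × 1 = 3,744,000 bytes.
Track E: 352,800 × 709 × 4 × 8 = 8,004,326,400 bytes.
Total = 16,844,545,800 bytes = 16064.2 MiB.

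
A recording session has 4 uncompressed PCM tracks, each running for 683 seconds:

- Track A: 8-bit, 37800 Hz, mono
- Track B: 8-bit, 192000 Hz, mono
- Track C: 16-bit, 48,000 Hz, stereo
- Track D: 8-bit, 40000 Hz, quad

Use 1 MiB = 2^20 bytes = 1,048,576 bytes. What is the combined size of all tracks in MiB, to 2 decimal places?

Track A: 37,800 × 683 × 1 × 1 = 25,817,400 bytes.
Track B: 192,000 × 683 × 1 × 1 = 131,136,000 bytes.
Track C: 48,000 × 683 × 2 × 2 = 131,136,000 bytes.
Track D: 40,000 × 683 × 1 × 4 = 109,280,000 bytes.
Total = 397,369,400 bytes = 378.96 MiB.

378.96 MiB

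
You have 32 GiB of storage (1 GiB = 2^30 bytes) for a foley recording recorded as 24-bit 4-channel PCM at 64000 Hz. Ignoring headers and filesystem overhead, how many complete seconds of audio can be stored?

44,739 seconds

Uncompressed byte rate = 64,000 × 3 × 4 = 768,000 bytes/s.
Capacity = 32 × 1,073,741,824 = 34,359,738,368 bytes.
34,359,738,368 / 768,000 ≈ 44739.24 s → 44,739 seconds.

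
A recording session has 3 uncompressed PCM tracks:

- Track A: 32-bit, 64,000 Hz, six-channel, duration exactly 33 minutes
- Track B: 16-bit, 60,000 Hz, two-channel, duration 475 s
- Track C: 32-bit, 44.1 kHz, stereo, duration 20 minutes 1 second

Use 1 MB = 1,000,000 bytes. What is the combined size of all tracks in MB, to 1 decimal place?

3579.0 MB

Track A: exactly 33 minutes = 1,980 s; 64,000 × 1,980 × 4 × 6 = 3,041,280,000 bytes.
Track B: 60,000 × 475 × 2 × 2 = 114,000,000 bytes.
Track C: 20 minutes 1 second = 1,201 s; 44,100 × 1,201 × 4 × 2 = 423,712,800 bytes.
Total = 3,578,992,800 bytes = 3579.0 MB.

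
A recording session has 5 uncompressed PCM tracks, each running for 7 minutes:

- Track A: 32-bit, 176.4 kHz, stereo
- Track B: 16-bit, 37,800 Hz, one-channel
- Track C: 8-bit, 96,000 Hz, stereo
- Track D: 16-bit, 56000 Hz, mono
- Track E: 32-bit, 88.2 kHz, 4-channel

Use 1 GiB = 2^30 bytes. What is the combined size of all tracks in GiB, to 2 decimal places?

1.25 GiB

7 minutes = 420 s.
Track A: 176,400 × 420 × 4 × 2 = 592,704,000 bytes.
Track B: 37,800 × 420 × 2 × 1 = 31,752,000 bytes.
Track C: 96,000 × 420 × 1 × 2 = 80,640,000 bytes.
Track D: 56,000 × 420 × 2 × 1 = 47,040,000 bytes.
Track E: 88,200 × 420 × 4 × 4 = 592,704,000 bytes.
Total = 1,344,840,000 bytes = 1.25 GiB.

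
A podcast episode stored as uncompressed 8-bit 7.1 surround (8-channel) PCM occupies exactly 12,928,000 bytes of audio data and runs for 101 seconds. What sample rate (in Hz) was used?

16,000 Hz

Bytes = sample_rate × seconds × bytes_per_sample × channels.
sample_rate = 12,928,000 / (101 × 1 × 8) = 12,928,000 / 808 = 16,000 Hz.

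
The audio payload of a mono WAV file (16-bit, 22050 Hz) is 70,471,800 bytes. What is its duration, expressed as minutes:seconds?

26:38

Byte rate = 22,050 × 2 × 1 = 44,100 bytes/s.
Duration = 70,471,800 / 44,100 = 1,598 s.
1,598 s = 26:38.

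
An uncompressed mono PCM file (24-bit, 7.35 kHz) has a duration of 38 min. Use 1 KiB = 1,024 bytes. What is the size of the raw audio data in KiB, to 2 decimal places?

49095.70 KiB

Duration = 38 min = 2,280 s.
Bytes = 7,350 samples/s × 2,280 s × 3 bytes/sample × 1 ch = 50,274,000 bytes.
50,274,000 / 1,024 = 49095.70 KiB.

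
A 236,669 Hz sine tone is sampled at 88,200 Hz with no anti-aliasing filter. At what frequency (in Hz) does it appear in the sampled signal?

Nyquist = 88,200/2 = 44,100 Hz; 236,669 Hz exceeds it.
Alias = |236,669 − 3×88,200| = |236,669 − 264,600| = 27,931 Hz.

27,931 Hz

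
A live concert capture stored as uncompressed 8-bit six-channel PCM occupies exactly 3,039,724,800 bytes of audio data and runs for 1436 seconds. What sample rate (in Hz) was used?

352,800 Hz

Bytes = sample_rate × seconds × bytes_per_sample × channels.
sample_rate = 3,039,724,800 / (1,436 × 1 × 6) = 3,039,724,800 / 8,616 = 352,800 Hz.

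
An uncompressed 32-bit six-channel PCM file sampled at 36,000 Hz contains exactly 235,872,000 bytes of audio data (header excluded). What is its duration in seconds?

Byte rate = 36,000 × 4 × 6 = 864,000 bytes/s.
Duration = 235,872,000 / 864,000 = 273 s.

273 seconds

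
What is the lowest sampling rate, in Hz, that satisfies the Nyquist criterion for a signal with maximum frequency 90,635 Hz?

Minimum sample rate = 2 × 90,635 Hz = 181,270 Hz.

181,270 Hz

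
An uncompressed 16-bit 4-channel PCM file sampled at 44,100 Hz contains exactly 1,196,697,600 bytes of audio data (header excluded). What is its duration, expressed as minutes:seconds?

Byte rate = 44,100 × 2 × 4 = 352,800 bytes/s.
Duration = 1,196,697,600 / 352,800 = 3,392 s.
3,392 s = 56:32.

56:32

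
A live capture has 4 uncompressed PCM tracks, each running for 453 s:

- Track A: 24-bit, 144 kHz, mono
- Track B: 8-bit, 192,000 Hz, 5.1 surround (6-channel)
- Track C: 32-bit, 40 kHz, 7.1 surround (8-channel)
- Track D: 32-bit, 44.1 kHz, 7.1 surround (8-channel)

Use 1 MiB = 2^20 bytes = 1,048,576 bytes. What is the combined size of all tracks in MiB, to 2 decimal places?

Track A: 144,000 × 453 × 3 × 1 = 195,696,000 bytes.
Track B: 192,000 × 453 × 1 × 6 = 521,856,000 bytes.
Track C: 40,000 × 453 × 4 × 8 = 579,840,000 bytes.
Track D: 44,100 × 453 × 4 × 8 = 639,273,600 bytes.
Total = 1,936,665,600 bytes = 1846.95 MiB.

1846.95 MiB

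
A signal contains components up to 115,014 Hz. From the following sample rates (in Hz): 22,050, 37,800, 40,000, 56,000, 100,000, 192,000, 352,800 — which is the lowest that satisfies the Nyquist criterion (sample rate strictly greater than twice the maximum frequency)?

Need sample rate > 2 × 115,014 = 230,028 Hz.
Lowest listed rate above 230,028 Hz is 352,800 Hz.

352,800 Hz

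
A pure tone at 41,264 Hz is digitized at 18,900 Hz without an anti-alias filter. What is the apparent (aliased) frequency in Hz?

Nyquist = 18,900/2 = 9,450 Hz; 41,264 Hz exceeds it.
Alias = |41,264 − 2×18,900| = |41,264 − 37,800| = 3,464 Hz.

3,464 Hz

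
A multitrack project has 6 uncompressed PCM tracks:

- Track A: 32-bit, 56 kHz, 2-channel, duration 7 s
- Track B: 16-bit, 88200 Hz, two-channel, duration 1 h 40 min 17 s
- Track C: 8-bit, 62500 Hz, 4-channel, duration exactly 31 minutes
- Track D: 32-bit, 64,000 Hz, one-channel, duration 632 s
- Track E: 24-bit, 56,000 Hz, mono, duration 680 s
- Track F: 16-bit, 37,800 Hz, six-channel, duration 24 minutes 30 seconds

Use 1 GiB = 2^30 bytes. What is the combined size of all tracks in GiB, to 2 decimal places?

3.29 GiB

Track A: 56,000 × 7 × 4 × 2 = 3,136,000 bytes.
Track B: 1 h 40 min 17 s = 6,017 s; 88,200 × 6,017 × 2 × 2 = 2,122,797,600 bytes.
Track C: exactly 31 minutes = 1,860 s; 62,500 × 1,860 × 1 × 4 = 465,000,000 bytes.
Track D: 64,000 × 632 × 4 × 1 = 161,792,000 bytes.
Track E: 56,000 × 680 × 3 × 1 = 114,240,000 bytes.
Track F: 24 minutes 30 seconds = 1,470 s; 37,800 × 1,470 × 2 × 6 = 666,792,000 bytes.
Total = 3,533,757,600 bytes = 3.29 GiB.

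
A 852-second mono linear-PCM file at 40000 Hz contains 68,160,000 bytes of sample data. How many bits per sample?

16 bits

Bytes per sample = 68,160,000 / (40,000 × 852 × 1) = 68,160,000 / 34,080,000 = 2.
Bit depth = 2 × 8 = 16 bits.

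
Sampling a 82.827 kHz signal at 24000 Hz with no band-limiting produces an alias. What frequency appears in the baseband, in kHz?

Nyquist = 24,000/2 = 12,000 Hz; 82,827 Hz exceeds it.
Alias = |82,827 − 3×24,000| = |82,827 − 72,000| = 10,827 Hz = 10.827 kHz.

10.827 kHz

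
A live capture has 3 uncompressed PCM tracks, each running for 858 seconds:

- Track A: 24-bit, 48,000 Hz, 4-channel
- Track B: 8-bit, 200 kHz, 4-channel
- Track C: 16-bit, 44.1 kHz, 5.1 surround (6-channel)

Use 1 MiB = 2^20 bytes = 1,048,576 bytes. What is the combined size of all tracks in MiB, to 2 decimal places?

Track A: 48,000 × 858 × 3 × 4 = 494,208,000 bytes.
Track B: 200,000 × 858 × 1 × 4 = 686,400,000 bytes.
Track C: 44,100 × 858 × 2 × 6 = 454,053,600 bytes.
Total = 1,634,661,600 bytes = 1558.93 MiB.

1558.93 MiB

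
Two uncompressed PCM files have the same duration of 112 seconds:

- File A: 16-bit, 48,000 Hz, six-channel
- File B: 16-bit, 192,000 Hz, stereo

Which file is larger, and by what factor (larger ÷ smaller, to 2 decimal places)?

File B, by a factor of 1.33

File A: 48,000 × 2 × 6 = 576,000 bytes/s.
File B: 192,000 × 2 × 2 = 768,000 bytes/s.
File B is larger; ratio = 86,016,000 / 64,512,000 = 1.33.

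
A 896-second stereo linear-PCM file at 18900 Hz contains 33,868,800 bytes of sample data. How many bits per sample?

Bytes per sample = 33,868,800 / (18,900 × 896 × 2) = 33,868,800 / 33,868,800 = 1.
Bit depth = 1 × 8 = 8 bits.

8 bits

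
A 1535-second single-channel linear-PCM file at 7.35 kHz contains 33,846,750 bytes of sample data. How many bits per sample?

24 bits

Bytes per sample = 33,846,750 / (7,350 × 1,535 × 1) = 33,846,750 / 11,282,250 = 3.
Bit depth = 3 × 8 = 24 bits.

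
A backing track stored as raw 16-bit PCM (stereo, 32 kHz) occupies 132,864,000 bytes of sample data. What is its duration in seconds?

Byte rate = 32,000 × 2 × 2 = 128,000 bytes/s.
Duration = 132,864,000 / 128,000 = 1,038 s.

1,038 seconds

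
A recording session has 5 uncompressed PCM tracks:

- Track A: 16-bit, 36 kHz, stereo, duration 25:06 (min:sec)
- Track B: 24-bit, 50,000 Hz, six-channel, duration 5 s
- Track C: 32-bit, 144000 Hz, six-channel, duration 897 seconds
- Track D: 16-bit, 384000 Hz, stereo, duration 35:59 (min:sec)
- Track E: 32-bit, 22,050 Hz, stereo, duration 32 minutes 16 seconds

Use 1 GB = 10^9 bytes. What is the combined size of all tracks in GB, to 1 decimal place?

7.0 GB

Track A: 25:06 (min:sec) = 1,506 s; 36,000 × 1,506 × 2 × 2 = 216,864,000 bytes.
Track B: 50,000 × 5 × 3 × 6 = 4,500,000 bytes.
Track C: 144,000 × 897 × 4 × 6 = 3,100,032,000 bytes.
Track D: 35:59 (min:sec) = 2,159 s; 384,000 × 2,159 × 2 × 2 = 3,316,224,000 bytes.
Track E: 32 minutes 16 seconds = 1,936 s; 22,050 × 1,936 × 4 × 2 = 341,510,400 bytes.
Total = 6,979,130,400 bytes = 7.0 GB.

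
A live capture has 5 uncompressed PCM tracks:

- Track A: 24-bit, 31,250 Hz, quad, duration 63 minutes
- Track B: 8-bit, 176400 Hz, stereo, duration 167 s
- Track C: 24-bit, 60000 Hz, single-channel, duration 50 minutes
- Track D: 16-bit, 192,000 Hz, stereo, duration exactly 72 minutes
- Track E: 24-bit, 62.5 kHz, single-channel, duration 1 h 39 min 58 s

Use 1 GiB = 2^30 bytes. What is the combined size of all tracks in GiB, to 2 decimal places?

Track A: 63 minutes = 3,780 s; 31,250 × 3,780 × 3 × 4 = 1,417,500,000 bytes.
Track B: 176,400 × 167 × 1 × 2 = 58,917,600 bytes.
Track C: 50 minutes = 3,000 s; 60,000 × 3,000 × 3 × 1 = 540,000,000 bytes.
Track D: exactly 72 minutes = 4,320 s; 192,000 × 4,320 × 2 × 2 = 3,317,760,000 bytes.
Track E: 1 h 39 min 58 s = 5,998 s; 62,500 × 5,998 × 3 × 1 = 1,124,625,000 bytes.
Total = 6,458,802,600 bytes = 6.02 GiB.

6.02 GiB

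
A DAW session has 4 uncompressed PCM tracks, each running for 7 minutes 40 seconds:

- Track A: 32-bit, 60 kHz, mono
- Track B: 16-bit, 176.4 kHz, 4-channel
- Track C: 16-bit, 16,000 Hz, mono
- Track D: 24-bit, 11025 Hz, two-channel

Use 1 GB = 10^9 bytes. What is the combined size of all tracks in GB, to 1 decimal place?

0.8 GB

7 minutes 40 seconds = 460 s.
Track A: 60,000 × 460 × 4 × 1 = 110,400,000 bytes.
Track B: 176,400 × 460 × 2 × 4 = 649,152,000 bytes.
Track C: 16,000 × 460 × 2 × 1 = 14,720,000 bytes.
Track D: 11,025 × 460 × 3 × 2 = 30,429,000 bytes.
Total = 804,701,000 bytes = 0.8 GB.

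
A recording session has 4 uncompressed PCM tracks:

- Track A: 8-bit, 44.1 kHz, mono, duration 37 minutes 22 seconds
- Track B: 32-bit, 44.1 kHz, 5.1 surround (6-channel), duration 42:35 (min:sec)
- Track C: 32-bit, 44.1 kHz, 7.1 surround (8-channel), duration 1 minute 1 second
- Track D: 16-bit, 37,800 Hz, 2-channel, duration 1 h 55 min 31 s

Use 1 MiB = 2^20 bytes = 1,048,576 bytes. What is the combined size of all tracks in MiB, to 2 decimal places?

3754.74 MiB

Track A: 37 minutes 22 seconds = 2,242 s; 44,100 × 2,242 × 1 × 1 = 98,872,200 bytes.
Track B: 42:35 (min:sec) = 2,555 s; 44,100 × 2,555 × 4 × 6 = 2,704,212,000 bytes.
Track C: 1 minute 1 second = 61 s; 44,100 × 61 × 4 × 8 = 86,083,200 bytes.
Track D: 1 h 55 min 31 s = 6,931 s; 37,800 × 6,931 × 2 × 2 = 1,047,967,200 bytes.
Total = 3,937,134,600 bytes = 3754.74 MiB.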